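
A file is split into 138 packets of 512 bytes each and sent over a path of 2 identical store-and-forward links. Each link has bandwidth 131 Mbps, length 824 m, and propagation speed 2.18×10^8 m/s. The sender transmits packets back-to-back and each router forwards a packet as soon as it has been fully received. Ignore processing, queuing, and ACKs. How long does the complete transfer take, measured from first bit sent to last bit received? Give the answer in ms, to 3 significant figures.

Per-hop transmission t_tx = L/R = 4096/131000000 = 0.0312672 ms.
Per-hop propagation t_prop = 824/2.18e+08 = 0.00377982 ms.
Pipeline fill: first packet needs 2·t_tx to clear all hops; remaining 137 packets each add one t_tx.
Total = (2+138-1)·t_tx + 2·t_prop = 139·0.0312672 + 2·0.00377982 = 4.35 ms.

4.35 ms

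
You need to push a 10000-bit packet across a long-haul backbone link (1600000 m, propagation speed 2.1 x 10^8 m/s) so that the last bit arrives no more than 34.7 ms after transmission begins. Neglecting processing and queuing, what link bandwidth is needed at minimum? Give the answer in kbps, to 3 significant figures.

369 kbps

Propagation delay = 1600000 / 210000000 = 7.61905 ms.
Transmission budget = 34.7 − 7.61905 = 27.081 ms.
R ≥ L / t_tx = 10000 bits / 0.027081 s = 369 kbps.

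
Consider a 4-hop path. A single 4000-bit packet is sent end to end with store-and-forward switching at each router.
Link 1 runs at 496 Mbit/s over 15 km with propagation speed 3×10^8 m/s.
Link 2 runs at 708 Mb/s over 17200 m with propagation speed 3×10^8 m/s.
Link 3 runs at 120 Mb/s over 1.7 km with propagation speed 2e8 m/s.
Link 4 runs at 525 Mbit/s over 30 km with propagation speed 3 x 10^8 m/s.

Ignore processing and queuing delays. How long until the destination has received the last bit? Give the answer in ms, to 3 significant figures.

Transmission delays (L/R per hop): 0.00806452, 0.00564972, 0.0333333, 0.00761905 ms; sum = 0.0546666 ms.
Propagation delays (d/s per hop): 0.05, 0.0573333, 0.0085, 0.1 ms; sum = 0.215833 ms.
End-to-end = 0.270 ms.

0.270 ms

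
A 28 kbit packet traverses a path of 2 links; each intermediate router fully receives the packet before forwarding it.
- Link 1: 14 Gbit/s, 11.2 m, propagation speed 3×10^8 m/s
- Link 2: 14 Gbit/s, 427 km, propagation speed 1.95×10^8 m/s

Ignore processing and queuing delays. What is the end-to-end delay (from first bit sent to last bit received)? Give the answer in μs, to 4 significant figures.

2194 μs

L = 28000 bits.
Transmission delay per hop = L/R = 28000/14000000000 = 2 μs; 2 hops → 4 μs.
Propagation delays (d/s per hop): 0.0373333, 2189.74 μs; sum = 2189.78 μs.
End-to-end = 2194 μs.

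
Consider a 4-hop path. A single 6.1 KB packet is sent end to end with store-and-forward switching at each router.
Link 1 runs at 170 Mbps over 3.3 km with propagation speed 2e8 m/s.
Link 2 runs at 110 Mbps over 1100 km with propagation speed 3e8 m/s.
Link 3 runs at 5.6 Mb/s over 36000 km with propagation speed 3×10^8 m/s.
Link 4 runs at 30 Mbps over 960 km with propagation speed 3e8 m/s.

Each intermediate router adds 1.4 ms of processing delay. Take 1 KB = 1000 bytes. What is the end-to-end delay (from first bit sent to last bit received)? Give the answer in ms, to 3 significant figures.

142 ms

L = 48800 bits.
Transmission delays (L/R per hop): 0.287059, 0.443636, 8.71429, 1.62667 ms; sum = 11.0716 ms.
Propagation delays (d/s per hop): 0.0165, 3.66667, 120, 3.2 ms; sum = 126.883 ms.
Processing at 3 router(s): 3 × 1.4 ms = 4.2 ms.
End-to-end = 142 ms.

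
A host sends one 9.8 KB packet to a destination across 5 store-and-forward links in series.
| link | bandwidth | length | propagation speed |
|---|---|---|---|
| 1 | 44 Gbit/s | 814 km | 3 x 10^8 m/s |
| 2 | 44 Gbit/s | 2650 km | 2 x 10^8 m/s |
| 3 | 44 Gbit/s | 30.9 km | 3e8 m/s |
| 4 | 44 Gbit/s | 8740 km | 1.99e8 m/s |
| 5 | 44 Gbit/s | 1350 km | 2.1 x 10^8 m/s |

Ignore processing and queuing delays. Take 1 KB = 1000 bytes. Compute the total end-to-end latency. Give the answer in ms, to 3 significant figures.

66.4 ms

L = 78400 bits.
Transmission delay per hop = L/R = 78400/44000000000 = 0.00178182 ms; 5 hops → 0.00890909 ms.
Propagation delays (d/s per hop): 2.71333, 13.25, 0.103, 43.9196, 6.42857 ms; sum = 66.4145 ms.
End-to-end = 66.4 ms.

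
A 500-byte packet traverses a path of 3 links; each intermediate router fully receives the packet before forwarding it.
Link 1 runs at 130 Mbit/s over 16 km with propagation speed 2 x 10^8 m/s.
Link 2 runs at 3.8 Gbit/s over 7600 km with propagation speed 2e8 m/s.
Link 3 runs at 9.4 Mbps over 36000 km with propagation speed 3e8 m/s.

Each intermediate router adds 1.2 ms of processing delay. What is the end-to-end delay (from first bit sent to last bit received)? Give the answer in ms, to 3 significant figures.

L = 500 × 8 = 4000 bits.
Transmission delays (L/R per hop): 0.0307692, 0.00105263, 0.425532 ms; sum = 0.457354 ms.
Propagation delays (d/s per hop): 0.08, 38, 120 ms; sum = 158.08 ms.
Processing at 2 router(s): 2 × 1.2 ms = 2.4 ms.
End-to-end = 161 ms.

161 ms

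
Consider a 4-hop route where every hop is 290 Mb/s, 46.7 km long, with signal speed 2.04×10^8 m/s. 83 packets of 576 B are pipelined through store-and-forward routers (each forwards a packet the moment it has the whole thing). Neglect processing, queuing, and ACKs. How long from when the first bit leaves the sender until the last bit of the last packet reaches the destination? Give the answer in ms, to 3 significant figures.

Per-hop transmission t_tx = L/R = 4608/290000000 = 0.0158897 ms.
Per-hop propagation t_prop = 46700/204000000 = 0.228922 ms.
Pipeline fill: first packet needs 4·t_tx to clear all hops; remaining 82 packets each add one t_tx.
Total = (4+83-1)·t_tx + 4·t_prop = 86·0.0158897 + 4·0.228922 = 2.28 ms.

2.28 ms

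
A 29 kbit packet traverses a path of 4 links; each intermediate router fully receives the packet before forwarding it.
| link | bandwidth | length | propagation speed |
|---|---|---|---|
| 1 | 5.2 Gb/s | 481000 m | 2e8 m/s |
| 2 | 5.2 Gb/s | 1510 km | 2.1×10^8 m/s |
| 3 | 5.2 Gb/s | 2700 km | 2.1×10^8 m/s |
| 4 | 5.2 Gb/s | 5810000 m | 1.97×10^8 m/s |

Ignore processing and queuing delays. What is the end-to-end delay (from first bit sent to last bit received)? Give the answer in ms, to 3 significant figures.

L = 29000 bits.
Transmission delay per hop = L/R = 29000/5200000000 = 0.00557692 ms; 4 hops → 0.0223077 ms.
Propagation delays (d/s per hop): 2.405, 7.19048, 12.8571, 29.4924 ms; sum = 51.945 ms.
End-to-end = 52.0 ms.

52.0 ms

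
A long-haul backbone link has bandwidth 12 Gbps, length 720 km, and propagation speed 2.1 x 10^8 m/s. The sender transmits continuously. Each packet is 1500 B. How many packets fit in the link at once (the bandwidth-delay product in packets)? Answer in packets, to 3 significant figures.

Propagation delay = 720000 / 210000000 = 0.00342857 s.
BDP = R × t_prop = 12000000000 × 0.00342857 = 41142900 bits.
In packets of 12000 bits: 3430 packets.

3430 packets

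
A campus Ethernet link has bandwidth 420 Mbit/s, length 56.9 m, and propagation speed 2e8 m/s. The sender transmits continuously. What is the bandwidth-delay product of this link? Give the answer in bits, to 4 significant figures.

119.5 bits

Propagation delay = 56.9 / 200000000 = 2.845e-07 s.
BDP = R × t_prop = 420000000 × 2.845e-07 = 119.49 bits.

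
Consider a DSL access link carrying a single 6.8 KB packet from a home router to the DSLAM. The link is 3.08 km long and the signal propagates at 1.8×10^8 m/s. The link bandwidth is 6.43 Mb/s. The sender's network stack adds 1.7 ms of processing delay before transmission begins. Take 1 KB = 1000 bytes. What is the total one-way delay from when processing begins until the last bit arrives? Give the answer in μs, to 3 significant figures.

L = 54400 bits.
Transmission delay = L/R = 54400 / 6430000 = 8460.34 μs.
Propagation delay = d/s = 3080 m / 180000000 m/s = 17.1111 μs.
Plus processing delay 1.7 ms = 1700 μs.
Total = 10200 μs.

10200 μs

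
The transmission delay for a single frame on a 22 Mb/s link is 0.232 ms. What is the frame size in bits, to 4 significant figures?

5104 bits

L = R × t_tx = 22000000 b/s × 0.000232 s = 5104 bits.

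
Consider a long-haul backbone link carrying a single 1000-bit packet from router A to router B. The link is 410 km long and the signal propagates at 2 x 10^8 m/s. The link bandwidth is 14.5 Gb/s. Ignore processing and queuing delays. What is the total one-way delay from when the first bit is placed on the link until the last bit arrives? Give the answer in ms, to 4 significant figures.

Transmission delay = L/R = 1000 / 14500000000 = 6.89655e-05 ms.
Propagation delay = d/s = 410000 m / 200000000 m/s = 2.05 ms.
Total = 2.050 ms.

2.050 ms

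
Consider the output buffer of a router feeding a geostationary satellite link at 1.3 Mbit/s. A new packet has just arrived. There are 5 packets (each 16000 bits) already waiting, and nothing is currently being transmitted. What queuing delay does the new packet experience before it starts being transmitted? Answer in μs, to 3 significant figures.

61500 μs

Each queued packet: L/R = 16000/1300000 = 12307.7 μs.
5 queued → 61538.5 μs.
Queuing delay = 61500 μs.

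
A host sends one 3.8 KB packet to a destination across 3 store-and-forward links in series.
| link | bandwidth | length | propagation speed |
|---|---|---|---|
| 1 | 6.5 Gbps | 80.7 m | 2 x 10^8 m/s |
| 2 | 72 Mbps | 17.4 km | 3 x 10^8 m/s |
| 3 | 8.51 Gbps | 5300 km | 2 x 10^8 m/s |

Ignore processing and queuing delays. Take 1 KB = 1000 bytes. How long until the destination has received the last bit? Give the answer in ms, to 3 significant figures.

L = 30400 bits.
Transmission delays (L/R per hop): 0.00467692, 0.422222, 0.00357227 ms; sum = 0.430471 ms.
Propagation delays (d/s per hop): 0.0004035, 0.058, 26.5 ms; sum = 26.5584 ms.
End-to-end = 27.0 ms.

27.0 ms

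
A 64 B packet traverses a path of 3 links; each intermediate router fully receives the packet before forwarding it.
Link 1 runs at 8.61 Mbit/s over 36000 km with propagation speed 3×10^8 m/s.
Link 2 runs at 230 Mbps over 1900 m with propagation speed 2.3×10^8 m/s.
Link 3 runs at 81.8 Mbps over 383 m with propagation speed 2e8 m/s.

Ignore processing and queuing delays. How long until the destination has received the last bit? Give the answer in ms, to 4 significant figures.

L = 64 × 8 = 512 bits.
Transmission delays (L/R per hop): 0.0594657, 0.00222609, 0.00625917 ms; sum = 0.067951 ms.
Propagation delays (d/s per hop): 120, 0.00826087, 0.001915 ms; sum = 120.01 ms.
End-to-end = 120.1 ms.

120.1 ms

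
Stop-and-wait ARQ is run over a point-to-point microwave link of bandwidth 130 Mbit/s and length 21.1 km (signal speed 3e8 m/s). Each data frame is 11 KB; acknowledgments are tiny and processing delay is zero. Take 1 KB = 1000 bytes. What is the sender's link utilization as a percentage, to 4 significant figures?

t_tx = L/R = 88000/130000000 = 0.000676923 s.
t_prop = 21100/300000000 = 7.03333e-05 s; RTT = 0.000140667 s.
Cycle = t_tx + RTT = 0.00081759 s.
Utilization = t_tx / cycle = 0.000676923/0.00081759 = 82.79 %.

82.79 %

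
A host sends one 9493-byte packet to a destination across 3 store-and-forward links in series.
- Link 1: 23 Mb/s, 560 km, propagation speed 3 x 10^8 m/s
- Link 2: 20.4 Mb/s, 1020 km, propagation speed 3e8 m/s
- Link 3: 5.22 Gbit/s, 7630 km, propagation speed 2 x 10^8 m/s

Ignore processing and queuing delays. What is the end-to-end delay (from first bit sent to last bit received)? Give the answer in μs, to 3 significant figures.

L = 9493 × 8 = 75944 bits.
Transmission delays (L/R per hop): 3301.91, 3722.75, 14.5487 μs; sum = 7039.21 μs.
Propagation delays (d/s per hop): 1866.67, 3400, 38150 μs; sum = 43416.7 μs.
End-to-end = 50500 μs.

50500 μs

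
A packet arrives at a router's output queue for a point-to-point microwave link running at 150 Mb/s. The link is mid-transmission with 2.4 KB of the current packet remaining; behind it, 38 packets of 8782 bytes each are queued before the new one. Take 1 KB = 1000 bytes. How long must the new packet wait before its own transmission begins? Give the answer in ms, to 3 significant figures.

17.9 ms

Each queued packet: L/R = 70256/150000000 = 0.468373 ms.
38 queued → 17.7982 ms.
Plus remaining 19200 bits of current packet: 0.128 ms.
Queuing delay = 17.9 ms.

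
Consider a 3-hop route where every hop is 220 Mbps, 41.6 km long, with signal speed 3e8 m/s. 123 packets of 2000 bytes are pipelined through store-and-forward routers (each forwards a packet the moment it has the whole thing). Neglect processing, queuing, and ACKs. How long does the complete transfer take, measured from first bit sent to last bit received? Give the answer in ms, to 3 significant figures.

9.51 ms

Per-hop transmission t_tx = L/R = 16000/220000000 = 0.0727273 ms.
Per-hop propagation t_prop = 41600/300000000 = 0.138667 ms.
Pipeline fill: first packet needs 3·t_tx to clear all hops; remaining 122 packets each add one t_tx.
Total = (3+123-1)·t_tx + 3·t_prop = 125·0.0727273 + 3·0.138667 = 9.51 ms.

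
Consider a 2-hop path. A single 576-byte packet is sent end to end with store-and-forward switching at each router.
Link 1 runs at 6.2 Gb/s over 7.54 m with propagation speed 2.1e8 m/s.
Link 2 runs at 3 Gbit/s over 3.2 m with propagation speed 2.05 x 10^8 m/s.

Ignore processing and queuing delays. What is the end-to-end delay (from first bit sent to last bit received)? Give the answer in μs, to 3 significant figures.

2.33 μs

L = 576 × 8 = 4608 bits.
Transmission delays (L/R per hop): 0.743226, 1.536 μs; sum = 2.27923 μs.
Propagation delays (d/s per hop): 0.0359048, 0.0156098 μs; sum = 0.0515145 μs.
End-to-end = 2.33 μs.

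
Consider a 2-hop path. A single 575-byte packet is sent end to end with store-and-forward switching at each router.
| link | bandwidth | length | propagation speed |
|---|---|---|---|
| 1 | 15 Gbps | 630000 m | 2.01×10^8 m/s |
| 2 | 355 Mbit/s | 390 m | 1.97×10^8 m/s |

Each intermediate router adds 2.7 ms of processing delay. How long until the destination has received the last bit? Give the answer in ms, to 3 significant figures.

5.85 ms

L = 575 × 8 = 4600 bits.
Transmission delays (L/R per hop): 0.000306667, 0.0129577 ms; sum = 0.0132644 ms.
Propagation delays (d/s per hop): 3.13433, 0.0019797 ms; sum = 3.13631 ms.
Processing at 1 router(s): 1 × 2.7 ms = 2.7 ms.
End-to-end = 5.85 ms.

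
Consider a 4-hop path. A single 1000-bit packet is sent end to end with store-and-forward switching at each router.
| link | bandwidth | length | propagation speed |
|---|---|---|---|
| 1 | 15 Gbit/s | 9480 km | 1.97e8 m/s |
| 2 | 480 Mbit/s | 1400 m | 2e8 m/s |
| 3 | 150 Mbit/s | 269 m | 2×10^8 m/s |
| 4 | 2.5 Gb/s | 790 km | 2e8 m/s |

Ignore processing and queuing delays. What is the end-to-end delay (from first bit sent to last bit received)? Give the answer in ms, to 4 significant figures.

52.09 ms

Transmission delays (L/R per hop): 6.66667e-05, 0.00208333, 0.00666667, 0.0004 ms; sum = 0.00921667 ms.
Propagation delays (d/s per hop): 48.1218, 0.007, 0.001345, 3.95 ms; sum = 52.0802 ms.
End-to-end = 52.09 ms.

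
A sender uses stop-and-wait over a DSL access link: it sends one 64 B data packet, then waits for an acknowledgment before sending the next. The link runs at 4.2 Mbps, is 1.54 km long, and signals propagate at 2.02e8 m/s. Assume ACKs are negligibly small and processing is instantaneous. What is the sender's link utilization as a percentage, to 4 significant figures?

t_tx = L/R = 512/4200000 = 0.000121905 s.
t_prop = 1540/202000000 = 7.62376e-06 s; RTT = 1.52475e-05 s.
Cycle = t_tx + RTT = 0.000137152 s.
Utilization = t_tx / cycle = 0.000121905/0.000137152 = 88.88 %.

88.88 %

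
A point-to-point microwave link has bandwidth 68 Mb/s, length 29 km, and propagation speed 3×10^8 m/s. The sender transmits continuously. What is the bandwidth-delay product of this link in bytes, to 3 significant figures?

Propagation delay = 29000 / 300000000 = 9.66667e-05 s.
BDP = R × t_prop = 68000000 × 9.66667e-05 = 6573.33 bits.
In bytes: 6573.33/8 = 822 bytes.

822 bytes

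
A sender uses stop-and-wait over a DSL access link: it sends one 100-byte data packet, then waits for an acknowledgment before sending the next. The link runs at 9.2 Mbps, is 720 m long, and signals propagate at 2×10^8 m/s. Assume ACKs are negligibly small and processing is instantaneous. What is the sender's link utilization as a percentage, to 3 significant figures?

92.4 %

t_tx = L/R = 800/9200000 = 8.69565e-05 s.
t_prop = 720/200000000 = 3.6e-06 s; RTT = 7.2e-06 s.
Cycle = t_tx + RTT = 9.41565e-05 s.
Utilization = t_tx / cycle = 8.69565e-05/9.41565e-05 = 92.4 %.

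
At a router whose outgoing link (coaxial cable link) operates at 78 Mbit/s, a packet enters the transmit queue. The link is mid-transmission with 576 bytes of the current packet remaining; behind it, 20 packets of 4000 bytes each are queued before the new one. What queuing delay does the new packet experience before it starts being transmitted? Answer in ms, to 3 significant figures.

8.26 ms

Each queued packet: L/R = 32000/78000000 = 0.410256 ms.
20 queued → 8.20513 ms.
Plus remaining 4608 bits of current packet: 0.0590769 ms.
Queuing delay = 8.26 ms.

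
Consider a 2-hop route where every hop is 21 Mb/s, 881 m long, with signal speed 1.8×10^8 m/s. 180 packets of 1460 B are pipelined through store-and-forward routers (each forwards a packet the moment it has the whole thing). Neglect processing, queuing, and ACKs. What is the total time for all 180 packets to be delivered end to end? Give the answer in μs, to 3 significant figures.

Per-hop transmission t_tx = L/R = 11680/21000000 = 556.19 μs.
Per-hop propagation t_prop = 881/180000000 = 4.89444 μs.
Pipeline fill: first packet needs 2·t_tx to clear all hops; remaining 179 packets each add one t_tx.
Total = (2+180-1)·t_tx + 2·t_prop = 181·556.19 + 2·4.89444 = 101000 μs.

101000 μs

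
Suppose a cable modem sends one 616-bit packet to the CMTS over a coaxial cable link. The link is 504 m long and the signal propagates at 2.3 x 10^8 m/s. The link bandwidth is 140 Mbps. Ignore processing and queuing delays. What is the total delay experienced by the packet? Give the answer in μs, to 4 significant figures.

Transmission delay = L/R = 616 / 140000000 = 4.4 μs.
Propagation delay = d/s = 504 m / 2.3e+08 m/s = 2.1913 μs.
Total = 6.591 μs.

6.591 μs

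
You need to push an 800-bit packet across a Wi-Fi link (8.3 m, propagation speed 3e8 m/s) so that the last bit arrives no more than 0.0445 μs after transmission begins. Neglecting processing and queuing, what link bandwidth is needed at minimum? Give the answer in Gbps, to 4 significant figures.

47.52 Gbps

Propagation delay = 8.3 / 300000000 = 0.0276667 μs.
Transmission budget = 0.0445 − 0.0276667 = 0.0168333 μs.
R ≥ L / t_tx = 800 bits / 1.68333e-08 s = 47.52 Gbps.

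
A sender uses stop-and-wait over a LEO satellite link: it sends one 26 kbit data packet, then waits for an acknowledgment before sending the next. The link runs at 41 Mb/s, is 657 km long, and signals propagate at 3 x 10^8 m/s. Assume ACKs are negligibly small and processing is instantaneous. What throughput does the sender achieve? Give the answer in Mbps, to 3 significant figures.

t_tx = L/R = 26000/41000000 = 0.000634146 s.
t_prop = 657000/300000000 = 0.00219 s; RTT = 0.00438 s.
Cycle = t_tx + RTT = 0.00501415 s.
Throughput = L / cycle = 26000 / 0.00501415 = 5.19 Mbps.

5.19 Mbps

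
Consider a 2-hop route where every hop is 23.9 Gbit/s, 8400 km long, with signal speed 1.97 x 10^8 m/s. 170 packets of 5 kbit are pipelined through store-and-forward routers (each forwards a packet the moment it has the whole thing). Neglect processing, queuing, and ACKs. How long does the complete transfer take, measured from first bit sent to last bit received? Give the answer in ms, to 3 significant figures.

Per-hop transmission t_tx = L/R = 5000/23900000000 = 0.000209205 ms.
Per-hop propagation t_prop = 8400000/197000000 = 42.6396 ms.
Pipeline fill: first packet needs 2·t_tx to clear all hops; remaining 169 packets each add one t_tx.
Total = (2+170-1)·t_tx + 2·t_prop = 171·0.000209205 + 2·42.6396 = 85.3 ms.

85.3 ms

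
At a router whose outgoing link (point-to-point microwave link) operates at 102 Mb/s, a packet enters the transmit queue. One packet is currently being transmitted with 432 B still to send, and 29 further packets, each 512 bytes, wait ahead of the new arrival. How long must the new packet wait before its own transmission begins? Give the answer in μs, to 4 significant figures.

Each queued packet: L/R = 4096/102000000 = 40.1569 μs.
29 queued → 1164.55 μs.
Plus remaining 3456 bits of current packet: 33.8824 μs.
Queuing delay = 1198 μs.

1198 μs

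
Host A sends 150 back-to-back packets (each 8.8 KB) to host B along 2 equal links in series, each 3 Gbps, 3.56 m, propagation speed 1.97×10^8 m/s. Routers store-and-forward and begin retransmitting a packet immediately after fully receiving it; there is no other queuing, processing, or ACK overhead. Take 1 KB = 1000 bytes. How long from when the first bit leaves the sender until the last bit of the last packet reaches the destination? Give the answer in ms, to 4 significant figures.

3.544 ms

Per-hop transmission t_tx = L/R = 70400/3000000000 = 0.0234667 ms.
Per-hop propagation t_prop = 3.56/197000000 = 1.80711e-05 ms.
Pipeline fill: first packet needs 2·t_tx to clear all hops; remaining 149 packets each add one t_tx.
Total = (2+150-1)·t_tx + 2·t_prop = 151·0.0234667 + 2·1.80711e-05 = 3.544 ms.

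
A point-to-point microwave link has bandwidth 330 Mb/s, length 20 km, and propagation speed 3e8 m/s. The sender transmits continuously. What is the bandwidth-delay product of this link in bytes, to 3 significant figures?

Propagation delay = 20000 / 300000000 = 6.66667e-05 s.
BDP = R × t_prop = 330000000 × 6.66667e-05 = 22000 bits.
In bytes: 22000/8 = 2750 bytes.

2750 bytes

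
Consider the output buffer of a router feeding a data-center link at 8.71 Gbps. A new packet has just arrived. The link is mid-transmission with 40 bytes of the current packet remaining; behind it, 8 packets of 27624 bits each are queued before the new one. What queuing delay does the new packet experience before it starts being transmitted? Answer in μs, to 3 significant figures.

25.4 μs

Each queued packet: L/R = 27624/8710000000 = 3.17153 μs.
8 queued → 25.3722 μs.
Plus remaining 320 bits of current packet: 0.0367394 μs.
Queuing delay = 25.4 μs.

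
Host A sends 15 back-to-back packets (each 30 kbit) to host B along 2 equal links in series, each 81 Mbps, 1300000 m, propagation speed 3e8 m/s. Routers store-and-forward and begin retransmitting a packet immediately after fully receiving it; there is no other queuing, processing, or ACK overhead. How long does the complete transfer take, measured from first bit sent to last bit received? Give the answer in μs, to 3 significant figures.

Per-hop transmission t_tx = L/R = 30000/81000000 = 370.37 μs.
Per-hop propagation t_prop = 1300000/300000000 = 4333.33 μs.
Pipeline fill: first packet needs 2·t_tx to clear all hops; remaining 14 packets each add one t_tx.
Total = (2+15-1)·t_tx + 2·t_prop = 16·370.37 + 2·4333.33 = 14600 μs.

14600 μs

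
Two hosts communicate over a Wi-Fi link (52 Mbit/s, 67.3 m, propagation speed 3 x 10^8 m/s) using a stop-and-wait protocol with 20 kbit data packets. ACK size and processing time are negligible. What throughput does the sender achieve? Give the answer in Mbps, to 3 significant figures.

t_tx = L/R = 20000/52000000 = 0.000384615 s.
t_prop = 67.3/300000000 = 2.24333e-07 s; RTT = 4.48667e-07 s.
Cycle = t_tx + RTT = 0.000385064 s.
Throughput = L / cycle = 20000 / 0.000385064 = 51.9 Mbps.

51.9 Mbps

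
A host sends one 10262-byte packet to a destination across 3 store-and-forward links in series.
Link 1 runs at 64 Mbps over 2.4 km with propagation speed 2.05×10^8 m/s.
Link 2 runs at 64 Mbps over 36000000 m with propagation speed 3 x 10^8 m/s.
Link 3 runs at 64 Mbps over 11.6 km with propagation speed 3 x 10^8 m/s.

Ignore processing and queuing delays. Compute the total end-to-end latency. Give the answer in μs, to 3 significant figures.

124000 μs

L = 10262 × 8 = 82096 bits.
Transmission delay per hop = L/R = 82096/64000000 = 1282.75 μs; 3 hops → 3848.25 μs.
Propagation delays (d/s per hop): 11.7073, 120000, 38.6667 μs; sum = 120050 μs.
End-to-end = 124000 μs.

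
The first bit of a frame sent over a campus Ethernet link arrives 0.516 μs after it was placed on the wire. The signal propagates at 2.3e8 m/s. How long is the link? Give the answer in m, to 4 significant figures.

d = s × t_prop = 2.3e+08 × 5.16e-07 = 118.7 m.

118.7 m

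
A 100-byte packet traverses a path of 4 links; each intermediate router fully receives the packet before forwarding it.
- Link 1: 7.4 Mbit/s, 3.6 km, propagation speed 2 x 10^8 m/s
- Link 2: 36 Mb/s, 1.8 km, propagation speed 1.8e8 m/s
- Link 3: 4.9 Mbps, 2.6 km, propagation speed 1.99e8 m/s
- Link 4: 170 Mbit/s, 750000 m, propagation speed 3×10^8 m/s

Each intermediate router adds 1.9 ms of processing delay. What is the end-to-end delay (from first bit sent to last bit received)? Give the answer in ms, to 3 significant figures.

L = 100 × 8 = 800 bits.
Transmission delays (L/R per hop): 0.108108, 0.0222222, 0.163265, 0.00470588 ms; sum = 0.298302 ms.
Propagation delays (d/s per hop): 0.018, 0.01, 0.0130653, 2.5 ms; sum = 2.54107 ms.
Processing at 3 router(s): 3 × 1.9 ms = 5.7 ms.
End-to-end = 8.54 ms.

8.54 ms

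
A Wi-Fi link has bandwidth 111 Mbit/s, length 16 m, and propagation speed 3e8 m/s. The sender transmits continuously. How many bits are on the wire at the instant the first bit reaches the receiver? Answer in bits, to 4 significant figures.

Propagation delay = 16 / 300000000 = 5.33333e-08 s.
BDP = R × t_prop = 111000000 × 5.33333e-08 = 5.92 bits.

5.920 bits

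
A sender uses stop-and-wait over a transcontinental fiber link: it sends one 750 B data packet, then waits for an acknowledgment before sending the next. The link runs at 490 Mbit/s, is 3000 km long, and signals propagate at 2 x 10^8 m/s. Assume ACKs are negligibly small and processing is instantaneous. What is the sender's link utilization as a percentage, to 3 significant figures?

t_tx = L/R = 6000/490000000 = 1.22449e-05 s.
t_prop = 3000000/200000000 = 0.015 s; RTT = 0.03 s.
Cycle = t_tx + RTT = 0.0300122 s.
Utilization = t_tx / cycle = 1.22449e-05/0.0300122 = 0.0408 %.

0.0408 %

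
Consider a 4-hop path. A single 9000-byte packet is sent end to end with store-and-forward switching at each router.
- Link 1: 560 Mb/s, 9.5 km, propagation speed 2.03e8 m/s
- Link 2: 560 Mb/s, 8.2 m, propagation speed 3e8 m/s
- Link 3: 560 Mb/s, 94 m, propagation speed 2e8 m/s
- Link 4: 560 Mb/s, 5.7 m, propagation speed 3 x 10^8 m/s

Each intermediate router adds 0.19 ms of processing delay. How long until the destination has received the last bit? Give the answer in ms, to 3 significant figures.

1.13 ms

L = 9000 × 8 = 72000 bits.
Transmission delay per hop = L/R = 72000/560000000 = 0.128571 ms; 4 hops → 0.514286 ms.
Propagation delays (d/s per hop): 0.046798, 2.73333e-05, 0.00047, 1.9e-05 ms; sum = 0.0473144 ms.
Processing at 3 router(s): 3 × 0.19 ms = 0.57 ms.
End-to-end = 1.13 ms.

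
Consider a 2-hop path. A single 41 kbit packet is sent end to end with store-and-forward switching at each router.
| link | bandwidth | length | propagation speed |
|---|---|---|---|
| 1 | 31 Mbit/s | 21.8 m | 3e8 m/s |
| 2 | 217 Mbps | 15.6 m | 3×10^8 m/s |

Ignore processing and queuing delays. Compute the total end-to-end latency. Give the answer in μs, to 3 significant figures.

1510 μs

L = 41000 bits.
Transmission delays (L/R per hop): 1322.58, 188.94 μs; sum = 1511.52 μs.
Propagation delays (d/s per hop): 0.0726667, 0.052 μs; sum = 0.124667 μs.
End-to-end = 1510 μs.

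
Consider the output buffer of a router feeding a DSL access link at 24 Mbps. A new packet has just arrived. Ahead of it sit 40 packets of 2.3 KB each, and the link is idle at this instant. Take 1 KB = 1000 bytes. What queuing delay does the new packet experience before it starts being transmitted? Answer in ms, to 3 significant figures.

30.7 ms

Each queued packet: L/R = 18400/24000000 = 0.766667 ms.
40 queued → 30.6667 ms.
Queuing delay = 30.7 ms.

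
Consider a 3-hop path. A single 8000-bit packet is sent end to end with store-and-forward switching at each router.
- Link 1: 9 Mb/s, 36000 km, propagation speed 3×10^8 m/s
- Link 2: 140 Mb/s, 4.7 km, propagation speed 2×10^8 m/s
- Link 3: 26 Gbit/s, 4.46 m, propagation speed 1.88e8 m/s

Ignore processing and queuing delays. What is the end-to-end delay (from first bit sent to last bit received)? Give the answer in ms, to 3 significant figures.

Transmission delays (L/R per hop): 0.888889, 0.0571429, 0.000307692 ms; sum = 0.946339 ms.
Propagation delays (d/s per hop): 120, 0.0235, 2.37234e-05 ms; sum = 120.024 ms.
End-to-end = 121 ms.

121 ms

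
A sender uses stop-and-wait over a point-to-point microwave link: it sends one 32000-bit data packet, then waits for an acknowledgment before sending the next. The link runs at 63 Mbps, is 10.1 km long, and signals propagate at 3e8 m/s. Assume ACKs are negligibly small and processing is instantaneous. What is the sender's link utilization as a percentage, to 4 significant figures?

t_tx = L/R = 32000/63000000 = 0.000507937 s.
t_prop = 10100/300000000 = 3.36667e-05 s; RTT = 6.73333e-05 s.
Cycle = t_tx + RTT = 0.00057527 s.
Utilization = t_tx / cycle = 0.000507937/0.00057527 = 88.30 %.

88.30 %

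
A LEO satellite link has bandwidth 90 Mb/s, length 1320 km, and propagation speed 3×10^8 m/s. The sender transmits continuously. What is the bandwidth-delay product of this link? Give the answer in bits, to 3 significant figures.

396000 bits

Propagation delay = 1320000 / 300000000 = 0.0044 s.
BDP = R × t_prop = 90000000 × 0.0044 = 396000 bits.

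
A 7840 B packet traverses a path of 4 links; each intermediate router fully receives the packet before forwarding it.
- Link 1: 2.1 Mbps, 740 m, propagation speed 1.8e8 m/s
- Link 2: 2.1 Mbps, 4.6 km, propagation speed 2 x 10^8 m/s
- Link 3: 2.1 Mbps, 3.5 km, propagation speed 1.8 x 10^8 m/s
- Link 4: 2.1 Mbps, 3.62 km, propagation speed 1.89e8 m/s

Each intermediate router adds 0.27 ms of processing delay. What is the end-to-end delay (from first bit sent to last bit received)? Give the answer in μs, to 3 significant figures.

L = 7840 × 8 = 62720 bits.
Transmission delay per hop = L/R = 62720/2100000 = 29866.7 μs; 4 hops → 119467 μs.
Propagation delays (d/s per hop): 4.11111, 23, 19.4444, 19.1534 μs; sum = 65.709 μs.
Processing at 3 router(s): 3 × 0.27 ms = 810 μs.
End-to-end = 120000 μs.

120000 μs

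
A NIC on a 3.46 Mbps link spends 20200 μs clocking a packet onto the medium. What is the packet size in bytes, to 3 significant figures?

8740 bytes

L = R × t_tx = 3460000 b/s × 0.0202 s = 69892 bits.
In bytes: 69892 / 8 = 8740 bytes.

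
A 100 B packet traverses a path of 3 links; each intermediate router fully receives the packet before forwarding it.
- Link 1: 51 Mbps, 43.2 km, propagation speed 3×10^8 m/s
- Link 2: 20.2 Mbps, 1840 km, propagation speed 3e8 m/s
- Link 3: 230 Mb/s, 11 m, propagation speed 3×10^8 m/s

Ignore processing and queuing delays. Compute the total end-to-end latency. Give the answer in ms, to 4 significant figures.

6.336 ms

L = 100 × 8 = 800 bits.
Transmission delays (L/R per hop): 0.0156863, 0.039604, 0.00347826 ms; sum = 0.0587685 ms.
Propagation delays (d/s per hop): 0.144, 6.13333, 3.66667e-05 ms; sum = 6.27737 ms.
End-to-end = 6.336 ms.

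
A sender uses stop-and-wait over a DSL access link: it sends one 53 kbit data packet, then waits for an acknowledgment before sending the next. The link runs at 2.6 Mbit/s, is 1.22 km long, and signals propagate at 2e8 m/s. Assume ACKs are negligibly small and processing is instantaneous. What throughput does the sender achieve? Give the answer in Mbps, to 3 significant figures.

t_tx = L/R = 53000/2600000 = 0.0203846 s.
t_prop = 1220/200000000 = 6.1e-06 s; RTT = 1.22e-05 s.
Cycle = t_tx + RTT = 0.0203968 s.
Throughput = L / cycle = 53000 / 0.0203968 = 2.60 Mbps.

2.60 Mbps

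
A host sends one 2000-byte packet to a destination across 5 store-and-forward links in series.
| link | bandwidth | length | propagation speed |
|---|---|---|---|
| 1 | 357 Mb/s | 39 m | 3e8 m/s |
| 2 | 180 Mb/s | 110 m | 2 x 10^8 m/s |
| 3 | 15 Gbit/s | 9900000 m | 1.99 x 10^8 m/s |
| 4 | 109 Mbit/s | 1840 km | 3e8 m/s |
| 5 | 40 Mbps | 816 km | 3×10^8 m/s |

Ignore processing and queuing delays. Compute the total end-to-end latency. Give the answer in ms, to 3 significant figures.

59.3 ms

L = 2000 × 8 = 16000 bits.
Transmission delays (L/R per hop): 0.0448179, 0.0888889, 0.00106667, 0.146789, 0.4 ms; sum = 0.681562 ms.
Propagation delays (d/s per hop): 0.00013, 0.00055, 49.7487, 6.13333, 2.72 ms; sum = 58.6028 ms.
End-to-end = 59.3 ms.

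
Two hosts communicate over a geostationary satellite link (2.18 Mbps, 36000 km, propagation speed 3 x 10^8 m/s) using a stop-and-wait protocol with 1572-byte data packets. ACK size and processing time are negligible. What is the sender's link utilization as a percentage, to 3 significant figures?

t_tx = L/R = 12576/2180000 = 0.00576881 s.
t_prop = 36000000/300000000 = 0.12 s; RTT = 0.24 s.
Cycle = t_tx + RTT = 0.245769 s.
Utilization = t_tx / cycle = 0.00576881/0.245769 = 2.35 %.

2.35 %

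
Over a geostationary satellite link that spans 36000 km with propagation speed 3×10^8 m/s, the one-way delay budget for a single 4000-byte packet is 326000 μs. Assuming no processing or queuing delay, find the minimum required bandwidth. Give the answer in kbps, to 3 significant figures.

L = 32000 bits.
Propagation delay = 36000000 / 300000000 = 120000 μs.
Transmission budget = 326000 − 120000 = 206000 μs.
R ≥ L / t_tx = 32000 bits / 0.206 s = 155 kbps.

155 kbps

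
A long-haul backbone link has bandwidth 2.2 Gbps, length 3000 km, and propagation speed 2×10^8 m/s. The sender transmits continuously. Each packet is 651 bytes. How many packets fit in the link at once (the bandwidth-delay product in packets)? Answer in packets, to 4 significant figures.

6336 packets

Propagation delay = 3000000 / 200000000 = 0.015 s.
BDP = R × t_prop = 2200000000 × 0.015 = 33000000 bits.
In packets of 5208 bits: 6336 packets.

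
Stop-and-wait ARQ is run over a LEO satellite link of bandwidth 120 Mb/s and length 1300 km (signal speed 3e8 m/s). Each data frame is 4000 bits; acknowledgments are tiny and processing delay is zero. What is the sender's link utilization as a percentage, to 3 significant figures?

0.383 %

t_tx = L/R = 4000/120000000 = 3.33333e-05 s.
t_prop = 1300000/300000000 = 0.00433333 s; RTT = 0.00866667 s.
Cycle = t_tx + RTT = 0.0087 s.
Utilization = t_tx / cycle = 3.33333e-05/0.0087 = 0.383 %.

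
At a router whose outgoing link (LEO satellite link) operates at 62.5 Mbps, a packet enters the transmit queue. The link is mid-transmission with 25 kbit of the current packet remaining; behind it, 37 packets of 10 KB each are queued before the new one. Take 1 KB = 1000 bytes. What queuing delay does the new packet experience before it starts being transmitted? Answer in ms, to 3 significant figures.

47.8 ms

Each queued packet: L/R = 80000/62500000 = 1.28 ms.
37 queued → 47.36 ms.
Plus remaining 25000 bits of current packet: 0.4 ms.
Queuing delay = 47.8 ms.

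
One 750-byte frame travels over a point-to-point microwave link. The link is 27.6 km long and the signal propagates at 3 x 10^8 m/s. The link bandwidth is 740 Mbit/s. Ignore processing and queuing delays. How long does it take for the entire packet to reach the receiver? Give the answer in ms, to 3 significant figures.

0.100 ms

L = 750 × 8 = 6000 bits.
Transmission delay = L/R = 6000 / 740000000 = 0.00810811 ms.
Propagation delay = d/s = 27600 m / 300000000 m/s = 0.092 ms.
Total = 0.100 ms.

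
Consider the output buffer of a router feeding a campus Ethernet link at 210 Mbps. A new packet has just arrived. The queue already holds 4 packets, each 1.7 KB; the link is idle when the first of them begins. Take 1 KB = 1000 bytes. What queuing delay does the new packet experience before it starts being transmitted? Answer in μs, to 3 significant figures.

259 μs

Each queued packet: L/R = 13600/210000000 = 64.7619 μs.
4 queued → 259.048 μs.
Queuing delay = 259 μs.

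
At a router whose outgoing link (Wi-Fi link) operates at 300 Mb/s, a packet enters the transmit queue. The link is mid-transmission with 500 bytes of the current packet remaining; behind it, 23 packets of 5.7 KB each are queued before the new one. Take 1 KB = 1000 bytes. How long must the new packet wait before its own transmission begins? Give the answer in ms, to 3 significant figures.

Each queued packet: L/R = 45600/300000000 = 0.152 ms.
23 queued → 3.496 ms.
Plus remaining 4000 bits of current packet: 0.0133333 ms.
Queuing delay = 3.51 ms.

3.51 ms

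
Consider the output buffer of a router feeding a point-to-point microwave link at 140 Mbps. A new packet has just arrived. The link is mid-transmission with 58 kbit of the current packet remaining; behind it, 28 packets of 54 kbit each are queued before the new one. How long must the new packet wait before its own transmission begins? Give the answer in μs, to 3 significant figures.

11200 μs

Each queued packet: L/R = 54000/140000000 = 385.714 μs.
28 queued → 10800 μs.
Plus remaining 58000 bits of current packet: 414.286 μs.
Queuing delay = 11200 μs.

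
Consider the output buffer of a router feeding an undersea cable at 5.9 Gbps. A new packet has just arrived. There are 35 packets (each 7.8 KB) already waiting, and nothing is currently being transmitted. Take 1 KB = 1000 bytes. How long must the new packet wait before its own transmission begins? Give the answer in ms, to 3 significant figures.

0.370 ms

Each queued packet: L/R = 62400/5900000000 = 0.0105763 ms.
35 queued → 0.370169 ms.
Queuing delay = 0.370 ms.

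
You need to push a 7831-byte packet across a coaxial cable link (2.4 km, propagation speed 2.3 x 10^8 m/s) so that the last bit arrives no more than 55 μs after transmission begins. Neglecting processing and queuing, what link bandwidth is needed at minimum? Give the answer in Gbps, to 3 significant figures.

1.41 Gbps

L = 62648 bits.
Propagation delay = 2400 / 2.3e+08 = 10.4348 μs.
Transmission budget = 55 − 10.4348 = 44.5652 μs.
R ≥ L / t_tx = 62648 bits / 4.45652e-05 s = 1.41 Gbps.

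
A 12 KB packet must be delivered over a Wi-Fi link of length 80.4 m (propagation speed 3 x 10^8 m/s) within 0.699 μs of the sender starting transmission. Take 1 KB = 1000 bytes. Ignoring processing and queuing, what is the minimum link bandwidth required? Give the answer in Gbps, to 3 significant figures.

L = 96000 bits.
Propagation delay = 80.4 / 300000000 = 0.268 μs.
Transmission budget = 0.699 − 0.268 = 0.431 μs.
R ≥ L / t_tx = 96000 bits / 4.31e-07 s = 223 Gbps.

223 Gbps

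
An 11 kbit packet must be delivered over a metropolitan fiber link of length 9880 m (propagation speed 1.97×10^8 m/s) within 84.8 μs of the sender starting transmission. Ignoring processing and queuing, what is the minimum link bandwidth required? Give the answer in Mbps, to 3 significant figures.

Propagation delay = 9880 / 197000000 = 50.1523 μs.
Transmission budget = 84.8 − 50.1523 = 34.6477 μs.
R ≥ L / t_tx = 11000 bits / 3.46477e-05 s = 317 Mbps.

317 Mbps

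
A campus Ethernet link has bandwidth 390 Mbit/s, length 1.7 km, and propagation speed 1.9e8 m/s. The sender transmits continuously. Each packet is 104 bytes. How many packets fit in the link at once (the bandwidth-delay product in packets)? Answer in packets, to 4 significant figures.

Propagation delay = 1700 / 190000000 = 8.94737e-06 s.
BDP = R × t_prop = 390000000 × 8.94737e-06 = 3489.47 bits.
In packets of 832 bits: 4.194 packets.

4.194 packets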